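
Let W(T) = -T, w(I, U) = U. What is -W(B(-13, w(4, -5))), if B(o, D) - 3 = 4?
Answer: 7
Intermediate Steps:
B(o, D) = 7 (B(o, D) = 3 + 4 = 7)
-W(B(-13, w(4, -5))) = -(-1)*7 = -1*(-7) = 7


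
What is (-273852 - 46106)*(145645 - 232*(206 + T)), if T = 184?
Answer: -17650483070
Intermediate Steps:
(-273852 - 46106)*(145645 - 232*(206 + T)) = (-273852 - 46106)*(145645 - 232*(206 + 184)) = -319958*(145645 - 232*390) = -319958*(145645 - 90480) = -319958*55165 = -17650483070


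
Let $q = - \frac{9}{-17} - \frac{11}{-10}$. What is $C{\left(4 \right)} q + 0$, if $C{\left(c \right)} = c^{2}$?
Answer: $\frac{2216}{85} \approx 26.071$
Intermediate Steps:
$q = \frac{277}{170}$ ($q = \left(-9\right) \left(- \frac{1}{17}\right) - - \frac{11}{10} = \frac{9}{17} + \frac{11}{10} = \frac{277}{170} \approx 1.6294$)
$C{\left(4 \right)} q + 0 = 4^{2} \cdot \frac{277}{170} + 0 = 16 \cdot \frac{277}{170} + 0 = \frac{2216}{85} + 0 = \frac{2216}{85}$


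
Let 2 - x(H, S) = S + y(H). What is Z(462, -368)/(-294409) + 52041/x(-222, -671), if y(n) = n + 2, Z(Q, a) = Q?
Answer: 806364537/13837223 ≈ 58.275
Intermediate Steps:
y(n) = 2 + n
x(H, S) = -H - S (x(H, S) = 2 - (S + (2 + H)) = 2 - (2 + H + S) = 2 + (-2 - H - S) = -H - S)
Z(462, -368)/(-294409) + 52041/x(-222, -671) = 462/(-294409) + 52041/(-1*(-222) - 1*(-671)) = 462*(-1/294409) + 52041/(222 + 671) = -462/294409 + 52041/893 = -462/294409 + 52041*(1/893) = -462/294409 + 2739/47 = 806364537/13837223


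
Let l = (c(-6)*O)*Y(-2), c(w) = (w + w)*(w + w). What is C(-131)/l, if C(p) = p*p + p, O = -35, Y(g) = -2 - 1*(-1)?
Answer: 1703/504 ≈ 3.3790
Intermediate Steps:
c(w) = 4*w**2 (c(w) = (2*w)*(2*w) = 4*w**2)
Y(g) = -1 (Y(g) = -2 + 1 = -1)
l = 5040 (l = ((4*(-6)**2)*(-35))*(-1) = ((4*36)*(-35))*(-1) = (144*(-35))*(-1) = -5040*(-1) = 5040)
C(p) = p + p**2 (C(p) = p**2 + p = p + p**2)
C(-131)/l = -131*(1 - 131)/5040 = -131*(-130)*(1/5040) = 17030*(1/5040) = 1703/504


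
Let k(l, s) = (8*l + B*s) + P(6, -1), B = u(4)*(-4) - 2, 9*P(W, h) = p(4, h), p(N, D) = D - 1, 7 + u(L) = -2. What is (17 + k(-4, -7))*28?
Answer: -63812/9 ≈ -7090.2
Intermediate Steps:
u(L) = -9 (u(L) = -7 - 2 = -9)
p(N, D) = -1 + D
P(W, h) = -⅑ + h/9 (P(W, h) = (-1 + h)/9 = -⅑ + h/9)
B = 34 (B = -9*(-4) - 2 = 36 - 2 = 34)
k(l, s) = -2/9 + 8*l + 34*s (k(l, s) = (8*l + 34*s) + (-⅑ + (⅑)*(-1)) = (8*l + 34*s) + (-⅑ - ⅑) = (8*l + 34*s) - 2/9 = -2/9 + 8*l + 34*s)
(17 + k(-4, -7))*28 = (17 + (-2/9 + 8*(-4) + 34*(-7)))*28 = (17 + (-2/9 - 32 - 238))*28 = (17 - 2432/9)*28 = -2279/9*28 = -63812/9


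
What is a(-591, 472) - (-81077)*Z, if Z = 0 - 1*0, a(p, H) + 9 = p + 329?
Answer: -271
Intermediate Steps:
a(p, H) = 320 + p (a(p, H) = -9 + (p + 329) = -9 + (329 + p) = 320 + p)
Z = 0 (Z = 0 + 0 = 0)
a(-591, 472) - (-81077)*Z = (320 - 591) - (-81077)*0 = -271 - 1*0 = -271 + 0 = -271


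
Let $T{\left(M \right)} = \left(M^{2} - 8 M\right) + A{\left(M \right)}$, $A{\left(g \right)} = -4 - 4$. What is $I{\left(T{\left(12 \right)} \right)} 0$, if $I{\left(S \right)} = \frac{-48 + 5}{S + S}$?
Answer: $0$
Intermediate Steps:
$A{\left(g \right)} = -8$
$T{\left(M \right)} = -8 + M^{2} - 8 M$ ($T{\left(M \right)} = \left(M^{2} - 8 M\right) - 8 = -8 + M^{2} - 8 M$)
$I{\left(S \right)} = - \frac{43}{2 S}$
$I{\left(T{\left(12 \right)} \right)} 0 = - \frac{43}{2 \left(-8 + 12^{2} - 96\right)} 0 = - \frac{43}{2 \left(-8 + 144 - 96\right)} 0 = - \frac{43}{2 \cdot 40} \cdot 0 = \left(- \frac{43}{2}\right) \frac{1}{40} \cdot 0 = \left(- \frac{43}{80}\right) 0 = 0$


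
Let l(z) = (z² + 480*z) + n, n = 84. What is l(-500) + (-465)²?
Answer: 226309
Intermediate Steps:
l(z) = 84 + z² + 480*z (l(z) = (z² + 480*z) + 84 = 84 + z² + 480*z)
l(-500) + (-465)² = (84 + (-500)² + 480*(-500)) + (-465)² = (84 + 250000 - 240000) + 216225 = 10084 + 216225 = 226309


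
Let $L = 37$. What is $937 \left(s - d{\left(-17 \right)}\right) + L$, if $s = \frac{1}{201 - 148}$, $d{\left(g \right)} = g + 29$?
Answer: $- \frac{593034}{53} \approx -11189.0$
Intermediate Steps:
$d{\left(g \right)} = 29 + g$
$s = \frac{1}{53}$ ($s = \frac{1}{201 - 148} = \frac{1}{53} \approx 0.018868$)
$937 \left(s - d{\left(-17 \right)}\right) + L = 937 \left(\frac{1}{53} - \left(29 - 17\right)\right) + 37 = 937 \left(\frac{1}{53} - 12\right) + 37 = 937 \left(- \frac{635}{53}\right) + 37 = - \frac{594995}{53} + 37 = - \frac{593034}{53}$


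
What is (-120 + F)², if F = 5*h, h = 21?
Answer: 225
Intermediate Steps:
F = 105 (F = 5*21 = 105)
(-120 + F)² = (-120 + 105)² = (-15)² = 225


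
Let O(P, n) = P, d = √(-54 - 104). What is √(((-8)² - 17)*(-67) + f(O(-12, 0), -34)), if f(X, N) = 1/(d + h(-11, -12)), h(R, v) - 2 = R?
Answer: √((28342 - 3149*I*√158)/(-9 + I*√158)) ≈ 0.0005 - 56.116*I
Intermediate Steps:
h(R, v) = 2 + R
d = I*√158 (d = √(-158) = I*√158 ≈ 12.57*I)
f(X, N) = 1/(-9 + I*√158) (f(X, N) = 1/(I*√158 + (2 - 11)) = 1/(I*√158 - 9) = 1/(-9 + I*√158))
√(((-8)² - 17)*(-67) + f(O(-12, 0), -34)) = √(((-8)² - 17)*(-67) + (-9/239 - I*√158/239)) = √((64 - 17)*(-67) + (-9/239 - I*√158/239)) = √(47*(-67) + (-9/239 - I*√158/239)) = √(-3149 + (-9/239 - I*√158/239)) = √(-752620/239 - I*√158/239)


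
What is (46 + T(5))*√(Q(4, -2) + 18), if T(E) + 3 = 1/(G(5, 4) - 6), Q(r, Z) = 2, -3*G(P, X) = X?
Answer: 943*√5/11 ≈ 191.69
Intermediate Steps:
G(P, X) = -X/3
T(E) = -69/22 (T(E) = -3 + 1/(-⅓*4 - 6) = -3 + 1/(-4/3 - 6) = -3 + 1/(-22/3) = -3 - 3/22 = -69/22)
(46 + T(5))*√(Q(4, -2) + 18) = (46 - 69/22)*√(2 + 18) = 943*√20/22 = 943*(2*√5)/22 = 943*√5/11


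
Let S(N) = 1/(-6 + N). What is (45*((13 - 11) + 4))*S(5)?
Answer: -270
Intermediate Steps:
(45*((13 - 11) + 4))*S(5) = (45*((13 - 11) + 4))/(-6 + 5) = (45*(2 + 4))/(-1) = (45*6)*(-1) = 270*(-1) = -270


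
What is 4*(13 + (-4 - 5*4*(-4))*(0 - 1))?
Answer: -252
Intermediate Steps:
4*(13 + (-4 - 5*4*(-4))*(0 - 1)) = 4*(13 + (-4 - 20*(-4))*(-1)) = 4*(13 + (-4 + 80)*(-1)) = 4*(13 + 76*(-1)) = 4*(13 - 76) = 4*(-63) = -252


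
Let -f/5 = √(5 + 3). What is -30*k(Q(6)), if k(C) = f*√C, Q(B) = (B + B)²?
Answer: 3600*√2 ≈ 5091.2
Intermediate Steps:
Q(B) = 4*B² (Q(B) = (2*B)² = 4*B²)
f = -10*√2 (f = -5*√(5 + 3) = -10*√2 ≈ -14.142)
k(C) = -10*√2*√C (k(C) = (-10*√2)*√C = -10*√2*√C)
-30*k(Q(6)) = -(-300)*√2*√(4*6²) = -(-300)*√2*√(4*36) = -(-300)*√2*√144 = -(-300)*√2*12 = -(-3600)*√2 = 3600*√2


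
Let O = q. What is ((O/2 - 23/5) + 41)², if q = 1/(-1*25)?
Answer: 3308761/2500 ≈ 1323.5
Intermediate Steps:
q = -1/25 (q = 1/(-25) = 1*(-1/25) = -1/25 ≈ -0.040000)
O = -1/25 ≈ -0.040000
((O/2 - 23/5) + 41)² = ((-1/25/2 - 23/5) + 41)² = ((-1/25*½ - 23*⅕) + 41)² = ((-1/50 - 23/5) + 41)² = (-231/50 + 41)² = (1819/50)² = 3308761/2500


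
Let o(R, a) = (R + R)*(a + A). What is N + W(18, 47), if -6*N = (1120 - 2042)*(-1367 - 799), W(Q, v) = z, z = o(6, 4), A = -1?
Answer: -332806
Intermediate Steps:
o(R, a) = 2*R*(-1 + a) (o(R, a) = (R + R)*(a - 1) = (2*R)*(-1 + a) = 2*R*(-1 + a))
z = 36 (z = 2*6*(-1 + 4) = 2*6*3 = 36)
W(Q, v) = 36
N = -332842 (N = -(1120 - 2042)*(-1367 - 799)/6 = -(-461)*(-2166)/3 = -⅙*1997052 = -332842)
N + W(18, 47) = -332842 + 36 = -332806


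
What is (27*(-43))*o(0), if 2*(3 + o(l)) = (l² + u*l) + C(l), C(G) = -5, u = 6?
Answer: 12771/2 ≈ 6385.5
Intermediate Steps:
o(l) = -11/2 + l²/2 + 3*l (o(l) = -3 + ((l² + 6*l) - 5)/2 = -3 + (-5 + l² + 6*l)/2 = -3 + (-5/2 + l²/2 + 3*l) = -11/2 + l²/2 + 3*l)
(27*(-43))*o(0) = (27*(-43))*(-11/2 + (½)*0² + 3*0) = -1161*(-11/2 + (½)*0 + 0) = -1161*(-11/2 + 0 + 0) = -1161*(-11/2) = 12771/2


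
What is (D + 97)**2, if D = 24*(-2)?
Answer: 2401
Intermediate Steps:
D = -48
(D + 97)**2 = (-48 + 97)**2 = 49**2 = 2401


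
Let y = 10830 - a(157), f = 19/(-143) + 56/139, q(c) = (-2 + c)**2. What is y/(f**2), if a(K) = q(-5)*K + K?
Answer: 1177383484420/28804689 ≈ 40875.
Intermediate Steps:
a(K) = 50*K (a(K) = (-2 - 5)**2*K + K = (-7)**2*K + K = 49*K + K = 50*K)
f = 5367/19877 (f = 19*(-1/143) + 56*(1/139) = -19/143 + 56/139 = 5367/19877 ≈ 0.27001)
y = 2980 (y = 10830 - 50*157 = 10830 - 1*7850 = 10830 - 7850 = 2980)
y/(f**2) = 2980/((5367/19877)**2) = 2980/(28804689/395095129) = 2980*(395095129/28804689) = 1177383484420/28804689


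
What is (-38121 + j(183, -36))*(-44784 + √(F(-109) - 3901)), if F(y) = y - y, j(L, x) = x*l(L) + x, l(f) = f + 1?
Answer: 2005472304 - 44781*I*√3901 ≈ 2.0055e+9 - 2.7969e+6*I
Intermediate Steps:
l(f) = 1 + f
j(L, x) = x + x*(1 + L) (j(L, x) = x*(1 + L) + x = x + x*(1 + L))
F(y) = 0
(-38121 + j(183, -36))*(-44784 + √(F(-109) - 3901)) = (-38121 - 36*(2 + 183))*(-44784 + √(0 - 3901)) = (-38121 - 36*185)*(-44784 + √(-3901)) = (-38121 - 6660)*(-44784 + I*√3901) = -44781*(-44784 + I*√3901) = 2005472304 - 44781*I*√3901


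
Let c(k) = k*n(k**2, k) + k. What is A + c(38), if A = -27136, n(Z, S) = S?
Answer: -25654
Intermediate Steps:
c(k) = k + k**2 (c(k) = k*k + k = k**2 + k = k + k**2)
A + c(38) = -27136 + 38*(1 + 38) = -27136 + 38*39 = -27136 + 1482 = -25654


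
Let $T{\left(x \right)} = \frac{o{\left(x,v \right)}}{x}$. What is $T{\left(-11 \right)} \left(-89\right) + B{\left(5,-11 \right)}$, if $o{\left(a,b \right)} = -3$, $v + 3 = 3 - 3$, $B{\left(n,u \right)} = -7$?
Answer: $- \frac{344}{11} \approx -31.273$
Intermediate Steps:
$v = -3$ ($v = -3 + \left(3 - 3\right) = -3 + 0 = -3$)
$T{\left(x \right)} = - \frac{3}{x}$
$T{\left(-11 \right)} \left(-89\right) + B{\left(5,-11 \right)} = - \frac{3}{-11} \left(-89\right) - 7 = \left(-3\right) \left(- \frac{1}{11}\right) \left(-89\right) - 7 = \frac{3}{11} \left(-89\right) - 7 = - \frac{267}{11} - 7 = - \frac{344}{11}$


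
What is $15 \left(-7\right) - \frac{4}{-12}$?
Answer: $- \frac{314}{3} \approx -104.67$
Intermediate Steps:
$15 \left(-7\right) - \frac{4}{-12} = -105 - - \frac{1}{3} = -105 + \frac{1}{3} = - \frac{314}{3}$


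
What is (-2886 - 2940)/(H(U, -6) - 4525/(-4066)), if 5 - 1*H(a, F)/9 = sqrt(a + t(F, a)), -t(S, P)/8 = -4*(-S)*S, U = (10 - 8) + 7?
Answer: -4441478307420/1565769490573 - 2600572663512*I*sqrt(127)/1565769490573 ≈ -2.8366 - 18.717*I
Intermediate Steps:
U = 9 (U = 2 + 7 = 9)
t(S, P) = -32*S**2 (t(S, P) = -(-32)*(-S)*S = -(-32)*(-S**2) = -32*S**2)
H(a, F) = 45 - 9*sqrt(a - 32*F**2)
(-2886 - 2940)/(H(U, -6) - 4525/(-4066)) = (-2886 - 2940)/((45 - 9*sqrt(9 - 32*(-6)**2)) - 4525/(-4066)) = -5826/((45 - 9*sqrt(9 - 32*36)) - 4525*(-1/4066)) = -5826/((45 - 9*sqrt(9 - 1152)) + 4525/4066) = -5826/((45 - 27*I*sqrt(127)) + 4525/4066) = -5826/(187495/4066 - 27*I*sqrt(127))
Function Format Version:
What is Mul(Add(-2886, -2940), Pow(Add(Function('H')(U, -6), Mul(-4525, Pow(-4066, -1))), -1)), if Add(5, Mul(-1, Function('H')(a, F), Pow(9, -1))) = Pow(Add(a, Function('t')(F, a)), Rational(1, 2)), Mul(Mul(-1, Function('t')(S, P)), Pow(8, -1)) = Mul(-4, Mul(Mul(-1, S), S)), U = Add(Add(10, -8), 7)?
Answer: Add(Rational(-4441478307420, 1565769490573), Mul(Rational(-2600572663512, 1565769490573), I, Pow(127, Rational(1, 2)))) ≈ Add(-2.8366, Mul(-18.717, I))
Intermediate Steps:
U = 9 (U = Add(2, 7) = 9)
Function('t')(S, P) = Mul(-32, Pow(S, 2)) (Function('t')(S, P) = Mul(-8, Mul(-4, Mul(Mul(-1, S), S))) = Mul(-8, Mul(-4, Mul(-1, Pow(S, 2)))) = Mul(-8, Mul(4, Pow(S, 2))) = Mul(-32, Pow(S, 2)))
Function('H')(a, F) = Add(45, Mul(-9, Pow(Add(a, Mul(-32, Pow(F, 2))), Rational(1, 2))))
Mul(Add(-2886, -2940), Pow(Add(Function('H')(U, -6), Mul(-4525, Pow(-4066, -1))), -1)) = Mul(Add(-2886, -2940), Pow(Add(Add(45, Mul(-9, Pow(Add(9, Mul(-32, Pow(-6, 2))), Rational(1, 2)))), Mul(-4525, Pow(-4066, -1))), -1)) = Mul(-5826, Pow(Add(Add(45, Mul(-9, Pow(Add(9, Mul(-32, 36)), Rational(1, 2)))), Mul(-4525, Rational(-1, 4066))), -1)) = Mul(-5826, Pow(Add(Add(45, Mul(-9, Pow(Add(9, -1152), Rational(1, 2)))), Rational(4525, 4066)), -1)) = Mul(-5826, Pow(Add(Add(45, Mul(-9, Pow(-1143, Rational(1, 2)))), Rational(4525, 4066)), -1)) = Mul(-5826, Pow(Add(Add(45, Mul(-9, Mul(3, I, Pow(127, Rational(1, 2))))), Rational(4525, 4066)), -1)) = Mul(-5826, Pow(Add(Add(45, Mul(-27, I, Pow(127, Rational(1, 2)))), Rational(4525, 4066)), -1)) = Mul(-5826, Pow(Add(Rational(187495, 4066), Mul(-27, I, Pow(127, Rational(1, 2)))), -1))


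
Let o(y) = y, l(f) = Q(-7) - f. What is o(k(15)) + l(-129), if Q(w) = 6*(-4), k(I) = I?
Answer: 120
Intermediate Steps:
Q(w) = -24
l(f) = -24 - f
o(k(15)) + l(-129) = 15 + (-24 - 1*(-129)) = 15 + (-24 + 129) = 15 + 105 = 120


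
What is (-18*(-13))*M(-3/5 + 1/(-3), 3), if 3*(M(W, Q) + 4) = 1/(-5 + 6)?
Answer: -858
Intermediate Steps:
M(W, Q) = -11/3 (M(W, Q) = -4 + 1/(3*(-5 + 6)) = -4 + (⅓)/1 = -4 + (⅓)*1 = -4 + ⅓ = -11/3)
(-18*(-13))*M(-3/5 + 1/(-3), 3) = -18*(-13)*(-11/3) = 234*(-11/3) = -858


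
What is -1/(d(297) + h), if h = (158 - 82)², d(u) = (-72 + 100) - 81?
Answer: -1/5723 ≈ -0.00017473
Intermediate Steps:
d(u) = -53 (d(u) = 28 - 81 = -53)
h = 5776 (h = 76² = 5776)
-1/(d(297) + h) = -1/(-53 + 5776) = -1/5723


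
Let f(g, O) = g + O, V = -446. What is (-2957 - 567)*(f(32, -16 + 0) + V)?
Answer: 1515320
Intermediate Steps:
f(g, O) = O + g
(-2957 - 567)*(f(32, -16 + 0) + V) = (-2957 - 567)*(((-16 + 0) + 32) - 446) = -3524*((-16 + 32) - 446) = -3524*(16 - 446) = -3524*(-430) = 1515320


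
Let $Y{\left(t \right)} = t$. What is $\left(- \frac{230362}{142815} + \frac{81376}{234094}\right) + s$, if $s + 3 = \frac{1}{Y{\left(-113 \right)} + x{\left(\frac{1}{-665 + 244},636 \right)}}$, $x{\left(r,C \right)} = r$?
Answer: $- \frac{1133029566067457}{265083395322690} \approx -4.2742$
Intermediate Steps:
$s = - \frac{143143}{47574}$ ($s = -3 + \frac{1}{-113 + \frac{1}{-665 + 244}} = -3 + \frac{1}{-113 + \frac{1}{-421}} = -3 + \frac{1}{-113 - \frac{1}{421}} = -3 + \frac{1}{- \frac{47574}{421}} = -3 - \frac{421}{47574} = - \frac{143143}{47574} \approx -3.0089$)
$\left(- \frac{230362}{142815} + \frac{81376}{234094}\right) + s = \left(- \frac{230362}{142815} + \frac{81376}{234094}\right) - \frac{143143}{47574} = \left(\left(-230362\right) \frac{1}{142815} + 81376 \cdot \frac{1}{234094}\right) - \frac{143143}{47574} = \left(- \frac{230362}{142815} + \frac{40688}{117047}\right) - \frac{143143}{47574} = - \frac{21152324294}{16716067305} - \frac{143143}{47574} = - \frac{1133029566067457}{265083395322690}$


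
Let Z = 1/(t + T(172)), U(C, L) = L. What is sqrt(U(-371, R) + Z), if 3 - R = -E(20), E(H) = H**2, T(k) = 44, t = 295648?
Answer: sqrt(8808951279471)/147846 ≈ 20.075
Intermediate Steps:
R = 403 (R = 3 - (-1)*20**2 = 3 - (-1)*400 = 3 - 1*(-400) = 3 + 400 = 403)
Z = 1/295692 (Z = 1/(295648 + 44) = 1/295692 ≈ 3.3819e-6)
sqrt(U(-371, R) + Z) = sqrt(403 + 1/295692) = sqrt(119163877/295692) = sqrt(8808951279471)/147846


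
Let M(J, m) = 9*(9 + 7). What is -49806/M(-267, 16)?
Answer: -2767/8 ≈ -345.88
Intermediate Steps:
M(J, m) = 144 (M(J, m) = 9*16 = 144)
-49806/M(-267, 16) = -49806/144 = -49806*1/144 = -2767/8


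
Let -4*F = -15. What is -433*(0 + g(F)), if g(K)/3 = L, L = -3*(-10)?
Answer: -38970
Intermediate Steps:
F = 15/4 (F = -1/4*(-15) = 15/4 ≈ 3.7500)
L = 30
g(K) = 90 (g(K) = 3*30 = 90)
-433*(0 + g(F)) = -433*(0 + 90) = -433*90 = -38970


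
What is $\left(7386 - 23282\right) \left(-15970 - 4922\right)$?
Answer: $332099232$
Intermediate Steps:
$\left(7386 - 23282\right) \left(-15970 - 4922\right) = \left(-15896\right) \left(-20892\right) = 332099232$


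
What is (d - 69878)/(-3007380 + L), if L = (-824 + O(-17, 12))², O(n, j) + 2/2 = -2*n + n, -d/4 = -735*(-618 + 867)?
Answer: -331091/1177258 ≈ -0.28124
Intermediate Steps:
d = 732060 (d = -(-2940)*(-618 + 867) = -(-2940)*249 = -4*(-183015) = 732060)
O(n, j) = -1 - n (O(n, j) = -1 + (-2*n + n) = -1 - n)
L = 652864 (L = (-824 + (-1 - 1*(-17)))² = (-824 + (-1 + 17))² = (-824 + 16)² = (-808)² = 652864)
(d - 69878)/(-3007380 + L) = (732060 - 69878)/(-3007380 + 652864) = 662182/(-2354516) = 662182*(-1/2354516) = -331091/1177258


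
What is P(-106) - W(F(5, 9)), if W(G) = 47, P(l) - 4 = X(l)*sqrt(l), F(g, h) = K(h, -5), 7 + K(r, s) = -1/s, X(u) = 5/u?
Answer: -43 - 5*I*sqrt(106)/106 ≈ -43.0 - 0.48564*I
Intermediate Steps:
K(r, s) = -7 - 1/s
F(g, h) = -34/5 (F(g, h) = -7 - 1/(-5) = -7 - 1*(-1/5) = -7 + 1/5 = -34/5)
P(l) = 4 + 5/sqrt(l) (P(l) = 4 + (5/l)*sqrt(l) = 4 + 5/sqrt(l))
P(-106) - W(F(5, 9)) = (4 + 5/sqrt(-106)) - 1*47 = (4 + 5*(-I*sqrt(106)/106)) - 47 = (4 - 5*I*sqrt(106)/106) - 47 = -43 - 5*I*sqrt(106)/106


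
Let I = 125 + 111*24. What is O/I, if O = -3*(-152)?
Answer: 456/2789 ≈ 0.16350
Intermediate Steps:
I = 2789 (I = 125 + 2664 = 2789)
O = 456
O/I = 456/2789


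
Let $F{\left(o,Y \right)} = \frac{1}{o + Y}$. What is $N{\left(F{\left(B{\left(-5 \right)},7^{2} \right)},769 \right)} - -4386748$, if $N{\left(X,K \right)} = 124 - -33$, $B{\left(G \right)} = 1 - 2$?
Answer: $4386905$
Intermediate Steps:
$B{\left(G \right)} = -1$ ($B{\left(G \right)} = 1 - 2 = -1$)
$F{\left(o,Y \right)} = \frac{1}{Y + o}$
$N{\left(X,K \right)} = 157$ ($N{\left(X,K \right)} = 124 + 33 = 157$)
$N{\left(F{\left(B{\left(-5 \right)},7^{2} \right)},769 \right)} - -4386748 = 157 - -4386748 = 157 + 4386748 = 4386905$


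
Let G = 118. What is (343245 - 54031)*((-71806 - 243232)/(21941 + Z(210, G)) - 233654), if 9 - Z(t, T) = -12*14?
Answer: -747368628685470/11059 ≈ -6.7580e+10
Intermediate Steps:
Z(t, T) = 177 (Z(t, T) = 9 - (-12)*14 = 9 - 1*(-168) = 9 + 168 = 177)
(343245 - 54031)*((-71806 - 243232)/(21941 + Z(210, G)) - 233654) = (343245 - 54031)*((-71806 - 243232)/(21941 + 177) - 233654) = 289214*(-315038/22118 - 233654) = 289214*(-315038*1/22118 - 233654) = 289214*(-157519/11059 - 233654) = 289214*(-2584137105/11059) = -747368628685470/11059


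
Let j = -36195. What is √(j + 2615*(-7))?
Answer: 10*I*√545 ≈ 233.45*I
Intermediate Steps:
√(j + 2615*(-7)) = √(-36195 + 2615*(-7)) = √(-36195 - 18305) = √(-54500) = 10*I*√545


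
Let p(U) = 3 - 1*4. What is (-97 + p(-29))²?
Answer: 9604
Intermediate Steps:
p(U) = -1 (p(U) = 3 - 4 = -1)
(-97 + p(-29))² = (-97 - 1)² = (-98)² = 9604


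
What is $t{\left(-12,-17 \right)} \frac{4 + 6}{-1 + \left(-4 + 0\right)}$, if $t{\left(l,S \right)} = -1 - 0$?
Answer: $2$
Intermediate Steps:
$t{\left(l,S \right)} = -1$ ($t{\left(l,S \right)} = -1 + 0 = -1$)
$t{\left(-12,-17 \right)} \frac{4 + 6}{-1 + \left(-4 + 0\right)} = - \frac{4 + 6}{-1 + \left(-4 + 0\right)} = - \frac{10}{-1 - 4} = - \frac{10}{-5} = - \frac{10 \left(-1\right)}{5} = \left(-1\right) \left(-2\right) = 2$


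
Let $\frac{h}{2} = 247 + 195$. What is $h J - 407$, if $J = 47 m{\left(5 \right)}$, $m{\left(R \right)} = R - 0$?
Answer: $207333$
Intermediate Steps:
$h = 884$ ($h = 2 \left(247 + 195\right) = 2 \cdot 442 = 884$)
$m{\left(R \right)} = R$ ($m{\left(R \right)} = R + 0 = R$)
$J = 235$ ($J = 47 \cdot 5 = 235$)
$h J - 407 = 884 \cdot 235 - 407 = 207740 - 407 = 207333$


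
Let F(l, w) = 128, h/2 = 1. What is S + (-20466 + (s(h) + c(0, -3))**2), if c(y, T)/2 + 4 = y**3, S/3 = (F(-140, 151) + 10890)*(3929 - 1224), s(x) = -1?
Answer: 89390685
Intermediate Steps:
h = 2 (h = 2*1 = 2)
S = 89411070 (S = 3*((128 + 10890)*(3929 - 1224)) = 3*(11018*2705) = 3*29803690 = 89411070)
c(y, T) = -8 + 2*y**3
S + (-20466 + (s(h) + c(0, -3))**2) = 89411070 + (-20466 + (-1 + (-8 + 2*0**3))**2) = 89411070 + (-20466 + (-1 + (-8 + 2*0))**2) = 89411070 + (-20466 + (-1 + (-8 + 0))**2) = 89411070 + (-20466 + (-1 - 8)**2) = 89411070 + (-20466 + (-9)**2) = 89411070 + (-20466 + 81) = 89411070 - 20385 = 89390685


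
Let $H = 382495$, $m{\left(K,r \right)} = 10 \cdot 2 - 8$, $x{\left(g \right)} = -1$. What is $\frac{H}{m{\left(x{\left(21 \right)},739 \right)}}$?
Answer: $\frac{382495}{12} \approx 31875.0$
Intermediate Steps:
$m{\left(K,r \right)} = 12$ ($m{\left(K,r \right)} = 20 - 8 = 12$)
$\frac{H}{m{\left(x{\left(21 \right)},739 \right)}} = \frac{382495}{12}$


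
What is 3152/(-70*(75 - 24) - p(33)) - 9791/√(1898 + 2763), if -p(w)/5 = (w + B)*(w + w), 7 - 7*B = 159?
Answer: 2758/135 - 9791*√4661/4661 ≈ -122.98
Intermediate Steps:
B = -152/7 (B = 1 - ⅐*159 = 1 - 159/7 = -152/7 ≈ -21.714)
p(w) = -10*w*(-152/7 + w) (p(w) = -5*(w - 152/7)*(w + w) = -5*(-152/7 + w)*2*w = -10*w*(-152/7 + w))
3152/(-70*(75 - 24) - p(33)) - 9791/√(1898 + 2763) = 3152/(-70*(75 - 24) - 10*33*(152 - 7*33)/7) - 9791/√(1898 + 2763) = 3152/(-70*51 - 10*33*(152 - 231)/7) - 9791*√4661/4661 = 3152/(-3570 - 10*33*(-79)/7) - 9791*√4661/4661 = 3152/(-3570 - 1*(-26070/7)) - 9791*√4661/4661 = 3152/(-3570 + 26070/7) - 9791*√4661/4661 = 3152/(1080/7) - 9791*√4661/4661 = 3152*(7/1080) - 9791*√4661/4661 = 2758/135 - 9791*√4661/4661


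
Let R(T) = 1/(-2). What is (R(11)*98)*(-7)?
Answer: 343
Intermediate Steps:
R(T) = -1/2
(R(11)*98)*(-7) = -1/2*98*(-7) = -49*(-7) = 343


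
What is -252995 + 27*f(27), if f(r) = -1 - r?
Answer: -253751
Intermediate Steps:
-252995 + 27*f(27) = -252995 + 27*(-1 - 1*27) = -252995 + 27*(-1 - 27) = -252995 + 27*(-28) = -252995 - 756 = -253751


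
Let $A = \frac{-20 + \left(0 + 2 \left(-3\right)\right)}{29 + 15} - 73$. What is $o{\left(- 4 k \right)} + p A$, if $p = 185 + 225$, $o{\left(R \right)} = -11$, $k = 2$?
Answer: $- \frac{332016}{11} \approx -30183.0$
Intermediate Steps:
$p = 410$
$A = - \frac{1619}{22}$ ($A = \frac{-20 + \left(0 - 6\right)}{44} - 73 = \left(-20 - 6\right) \frac{1}{44} - 73 = \left(-26\right) \frac{1}{44} - 73 = - \frac{13}{22} - 73 = - \frac{1619}{22} \approx -73.591$)
$o{\left(- 4 k \right)} + p A = -11 + 410 \left(- \frac{1619}{22}\right) = -11 - \frac{331895}{11} = - \frac{332016}{11}$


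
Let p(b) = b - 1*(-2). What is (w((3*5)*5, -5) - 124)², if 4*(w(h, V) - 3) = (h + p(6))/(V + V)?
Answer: 24235929/1600 ≈ 15147.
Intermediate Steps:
p(b) = 2 + b (p(b) = b + 2 = 2 + b)
w(h, V) = 3 + (8 + h)/(8*V) (w(h, V) = 3 + ((h + (2 + 6))/(V + V))/4 = 3 + ((h + 8)/((2*V)))/4 = 3 + ((8 + h)*(1/(2*V)))/4 = 3 + ((8 + h)/(2*V))/4 = 3 + (8 + h)/(8*V))
(w((3*5)*5, -5) - 124)² = ((⅛)*(8 + (3*5)*5 + 24*(-5))/(-5) - 124)² = ((⅛)*(-⅕)*(8 + 15*5 - 120) - 124)² = ((⅛)*(-⅕)*(8 + 75 - 120) - 124)² = ((⅛)*(-⅕)*(-37) - 124)² = (37/40 - 124)² = (-4923/40)² = 24235929/1600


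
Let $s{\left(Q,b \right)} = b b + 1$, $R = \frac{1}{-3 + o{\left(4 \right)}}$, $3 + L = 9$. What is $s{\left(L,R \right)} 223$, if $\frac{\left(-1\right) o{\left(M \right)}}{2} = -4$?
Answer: $\frac{5798}{25} \approx 231.92$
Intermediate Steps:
$L = 6$ ($L = -3 + 9 = 6$)
$o{\left(M \right)} = 8$ ($o{\left(M \right)} = \left(-2\right) \left(-4\right) = 8$)
$R = \frac{1}{5}$ ($R = \frac{1}{-3 + 8} = \frac{1}{5} \approx 0.2$)
$s{\left(Q,b \right)} = 1 + b^{2}$ ($s{\left(Q,b \right)} = b^{2} + 1 = 1 + b^{2}$)
$s{\left(L,R \right)} 223 = \left(1 + \left(\frac{1}{5}\right)^{2}\right) 223 = \left(1 + \frac{1}{25}\right) 223 = \frac{26}{25} \cdot 223 = \frac{5798}{25}$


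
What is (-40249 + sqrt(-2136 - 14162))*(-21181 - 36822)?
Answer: 2334562747 - 58003*I*sqrt(16298) ≈ 2.3346e+9 - 7.4049e+6*I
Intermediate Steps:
(-40249 + sqrt(-2136 - 14162))*(-21181 - 36822) = (-40249 + sqrt(-16298))*(-58003) = (-40249 + I*sqrt(16298))*(-58003) = 2334562747 - 58003*I*sqrt(16298)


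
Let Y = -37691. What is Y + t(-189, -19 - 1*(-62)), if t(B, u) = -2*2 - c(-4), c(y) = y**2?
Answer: -37711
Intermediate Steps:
t(B, u) = -20 (t(B, u) = -2*2 - 1*(-4)**2 = -4 - 1*16 = -4 - 16 = -20)
Y + t(-189, -19 - 1*(-62)) = -37691 - 20 = -37711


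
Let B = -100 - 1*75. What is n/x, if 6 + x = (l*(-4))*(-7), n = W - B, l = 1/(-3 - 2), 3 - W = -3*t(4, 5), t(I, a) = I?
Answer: -475/29 ≈ -16.379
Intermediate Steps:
B = -175 (B = -100 - 75 = -175)
W = 15 (W = 3 - (-3)*4 = 3 - 1*(-12) = 3 + 12 = 15)
l = -⅕ (l = 1/(-5) = -⅕ ≈ -0.20000)
n = 190 (n = 15 - 1*(-175) = 15 + 175 = 190)
x = -58/5 (x = -6 - ⅕*(-4)*(-7) = -6 + (⅘)*(-7) = -6 - 28/5 = -58/5 ≈ -11.600)
n/x = 190/(-58/5) = 190*(-5/58) = -475/29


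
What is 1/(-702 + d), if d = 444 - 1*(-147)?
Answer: -1/111 ≈ -0.0090090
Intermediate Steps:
d = 591 (d = 444 + 147 = 591)
1/(-702 + d) = 1/(-702 + 591) = 1/(-111) = -1/111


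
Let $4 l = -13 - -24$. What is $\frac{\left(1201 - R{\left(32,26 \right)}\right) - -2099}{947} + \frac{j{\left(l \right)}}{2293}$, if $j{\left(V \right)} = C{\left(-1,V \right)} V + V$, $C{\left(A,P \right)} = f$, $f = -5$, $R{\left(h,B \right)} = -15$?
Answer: $\frac{7590878}{2171471} \approx 3.4957$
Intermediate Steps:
$l = \frac{11}{4}$ ($l = \frac{-13 - -24}{4} = \frac{-13 + 24}{4} = \frac{1}{4} \cdot 11 = \frac{11}{4} \approx 2.75$)
$C{\left(A,P \right)} = -5$
$j{\left(V \right)} = - 4 V$ ($j{\left(V \right)} = - 5 V + V = - 4 V$)
$\frac{\left(1201 - R{\left(32,26 \right)}\right) - -2099}{947} + \frac{j{\left(l \right)}}{2293} = \frac{\left(1201 - -15\right) - -2099}{947} + \frac{\left(-4\right) \frac{11}{4}}{2293} = \left(\left(1201 + 15\right) + 2099\right) \frac{1}{947} - \frac{11}{2293} = \left(1216 + 2099\right) \frac{1}{947} - \frac{11}{2293} = 3315 \cdot \frac{1}{947} - \frac{11}{2293} = \frac{3315}{947} - \frac{11}{2293} = \frac{7590878}{2171471}$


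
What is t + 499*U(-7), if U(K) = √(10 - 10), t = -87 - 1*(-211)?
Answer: 124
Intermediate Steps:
t = 124 (t = -87 + 211 = 124)
U(K) = 0 (U(K) = √0 = 0)
t + 499*U(-7) = 124 + 499*0 = 124 + 0 = 124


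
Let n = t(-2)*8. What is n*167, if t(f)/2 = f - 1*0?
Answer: -5344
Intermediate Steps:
t(f) = 2*f (t(f) = 2*(f - 1*0) = 2*(f + 0) = 2*f)
n = -32 (n = (2*(-2))*8 = -4*8 = -32)
n*167 = -32*167 = -5344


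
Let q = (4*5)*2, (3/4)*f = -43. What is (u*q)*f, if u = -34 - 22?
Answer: 385280/3 ≈ 1.2843e+5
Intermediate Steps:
f = -172/3 (f = (4/3)*(-43) = -172/3 ≈ -57.333)
u = -56
q = 40 (q = 20*2 = 40)
(u*q)*f = -56*40*(-172/3) = -2240*(-172/3) = 385280/3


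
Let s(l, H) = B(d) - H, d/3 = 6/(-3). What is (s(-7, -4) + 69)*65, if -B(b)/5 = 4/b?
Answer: 14885/3 ≈ 4961.7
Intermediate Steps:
d = -6 (d = 3*(6/(-3)) = 3*(6*(-⅓)) = 3*(-2) = -6)
B(b) = -20/b
s(l, H) = 10/3 - H (s(l, H) = -20/(-6) - H = -20*(-⅙) - H = 10/3 - H)
(s(-7, -4) + 69)*65 = ((10/3 - 1*(-4)) + 69)*65 = ((10/3 + 4) + 69)*65 = (22/3 + 69)*65 = (229/3)*65 = 14885/3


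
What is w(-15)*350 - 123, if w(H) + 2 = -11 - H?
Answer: 577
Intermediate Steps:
w(H) = -13 - H (w(H) = -2 + (-11 - H) = -13 - H)
w(-15)*350 - 123 = (-13 - 1*(-15))*350 - 123 = (-13 + 15)*350 - 123 = 2*350 - 123 = 700 - 123 = 577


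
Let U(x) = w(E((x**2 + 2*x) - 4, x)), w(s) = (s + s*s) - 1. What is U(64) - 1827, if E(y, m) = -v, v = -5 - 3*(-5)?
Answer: -1738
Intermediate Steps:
v = 10 (v = -5 + 15 = 10)
E(y, m) = -10 (E(y, m) = -1*10 = -10)
w(s) = -1 + s + s**2 (w(s) = (s + s**2) - 1 = -1 + s + s**2)
U(x) = 89 (U(x) = -1 - 10 + (-10)**2 = -1 - 10 + 100 = 89)
U(64) - 1827 = 89 - 1827 = -1738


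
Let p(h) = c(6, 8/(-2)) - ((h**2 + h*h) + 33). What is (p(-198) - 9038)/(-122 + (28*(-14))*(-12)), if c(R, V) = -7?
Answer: -43743/2291 ≈ -19.093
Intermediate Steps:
p(h) = -40 - 2*h**2 (p(h) = -7 - ((h**2 + h*h) + 33) = -7 - ((h**2 + h**2) + 33) = -7 - (2*h**2 + 33) = -7 - (33 + 2*h**2) = -7 + (-33 - 2*h**2) = -40 - 2*h**2)
(p(-198) - 9038)/(-122 + (28*(-14))*(-12)) = ((-40 - 2*(-198)**2) - 9038)/(-122 + (28*(-14))*(-12)) = ((-40 - 2*39204) - 9038)/(-122 - 392*(-12)) = ((-40 - 78408) - 9038)/(-122 + 4704) = (-78448 - 9038)/4582 = -87486*1/4582 = -43743/2291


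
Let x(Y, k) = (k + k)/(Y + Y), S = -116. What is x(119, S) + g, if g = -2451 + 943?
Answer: -179568/119 ≈ -1509.0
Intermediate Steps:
x(Y, k) = k/Y (x(Y, k) = (2*k)/((2*Y)) = (2*k)*(1/(2*Y)) = k/Y)
g = -1508
x(119, S) + g = -116/119 - 1508 = -179568/119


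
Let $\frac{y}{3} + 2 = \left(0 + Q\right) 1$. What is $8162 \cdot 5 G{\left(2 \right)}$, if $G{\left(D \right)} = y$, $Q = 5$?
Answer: $367290$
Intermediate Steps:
$y = 9$ ($y = -6 + 3 \left(0 + 5\right) 1 = -6 + 3 \cdot 5 \cdot 1 = -6 + 3 \cdot 5 = -6 + 15 = 9$)
$G{\left(D \right)} = 9$
$8162 \cdot 5 G{\left(2 \right)} = 8162 \cdot 5 \cdot 9 = 8162 \cdot 45 = 367290$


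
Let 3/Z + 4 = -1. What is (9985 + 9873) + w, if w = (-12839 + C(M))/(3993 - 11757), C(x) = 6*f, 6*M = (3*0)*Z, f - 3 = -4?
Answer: 154190357/7764 ≈ 19860.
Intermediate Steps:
f = -1 (f = 3 - 4 = -1)
Z = -⅗ (Z = 3/(-4 - 1) = 3/(-5) = 3*(-⅕) = -⅗ ≈ -0.60000)
M = 0 (M = ((3*0)*(-⅗))/6 = (0*(-⅗))/6 = (⅙)*0 = 0)
C(x) = -6 (C(x) = 6*(-1) = -6)
w = 12845/7764 (w = (-12839 - 6)/(3993 - 11757) = -12845/(-7764) = -12845*(-1/7764) = 12845/7764 ≈ 1.6544)
(9985 + 9873) + w = (9985 + 9873) + 12845/7764 = 19858 + 12845/7764 = 154190357/7764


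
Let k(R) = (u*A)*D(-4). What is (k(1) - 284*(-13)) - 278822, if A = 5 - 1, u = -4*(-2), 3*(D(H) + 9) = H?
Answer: -826382/3 ≈ -2.7546e+5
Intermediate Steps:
D(H) = -9 + H/3
u = 8
A = 4
k(R) = -992/3 (k(R) = (8*4)*(-9 + (⅓)*(-4)) = 32*(-9 - 4/3) = 32*(-31/3) = -992/3)
(k(1) - 284*(-13)) - 278822 = (-992/3 - 284*(-13)) - 278822 = (-992/3 + 3692) - 278822 = 10084/3 - 278822 = -826382/3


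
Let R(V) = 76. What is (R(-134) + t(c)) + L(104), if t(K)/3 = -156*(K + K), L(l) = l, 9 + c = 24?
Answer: -13860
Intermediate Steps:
c = 15 (c = -9 + 24 = 15)
t(K) = -936*K (t(K) = 3*(-156*(K + K)) = 3*(-312*K) = -936*K)
(R(-134) + t(c)) + L(104) = (76 - 936*15) + 104 = (76 - 14040) + 104 = -13964 + 104 = -13860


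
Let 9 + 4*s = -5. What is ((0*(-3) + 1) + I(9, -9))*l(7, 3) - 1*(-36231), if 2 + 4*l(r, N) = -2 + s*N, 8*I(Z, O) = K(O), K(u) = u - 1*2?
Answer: 2318871/64 ≈ 36232.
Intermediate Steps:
K(u) = -2 + u (K(u) = u - 2 = -2 + u)
s = -7/2 (s = -9/4 + (¼)*(-5) = -9/4 - 5/4 = -7/2 ≈ -3.5000)
I(Z, O) = -¼ + O/8 (I(Z, O) = (-2 + O)/8 = -¼ + O/8)
l(r, N) = -1 - 7*N/8 (l(r, N) = -½ + (-2 - 7*N/2)/4 = -½ + (-½ - 7*N/8) = -1 - 7*N/8)
((0*(-3) + 1) + I(9, -9))*l(7, 3) - 1*(-36231) = ((0*(-3) + 1) + (-¼ + (⅛)*(-9)))*(-1 - 7/8*3) - 1*(-36231) = ((0 + 1) + (-¼ - 9/8))*(-1 - 21/8) + 36231 = (1 - 11/8)*(-29/8) + 36231 = -3/8*(-29/8) + 36231 = 87/64 + 36231 = 2318871/64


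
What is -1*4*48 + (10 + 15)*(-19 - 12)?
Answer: -967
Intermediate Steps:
-1*4*48 + (10 + 15)*(-19 - 12) = -4*48 + 25*(-31) = -192 - 775 = -967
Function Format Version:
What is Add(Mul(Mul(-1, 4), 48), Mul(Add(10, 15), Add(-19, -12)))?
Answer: -967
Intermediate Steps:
Add(Mul(Mul(-1, 4), 48), Mul(Add(10, 15), Add(-19, -12))) = Add(Mul(-4, 48), Mul(25, -31)) = Add(-192, -775) = -967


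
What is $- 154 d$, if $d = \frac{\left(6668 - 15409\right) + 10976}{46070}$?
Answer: $- \frac{34419}{4607} \approx -7.471$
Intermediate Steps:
$d = \frac{447}{9214}$ ($d = \left(-8741 + 10976\right) \frac{1}{46070} = 2235 \cdot \frac{1}{46070} = \frac{447}{9214} \approx 0.048513$)
$- 154 d = \left(-154\right) \frac{447}{9214} = - \frac{34419}{4607}$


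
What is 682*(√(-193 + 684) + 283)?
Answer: 193006 + 682*√491 ≈ 2.0812e+5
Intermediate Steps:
682*(√(-193 + 684) + 283) = 682*(√491 + 283) = 682*(283 + √491) = 193006 + 682*√491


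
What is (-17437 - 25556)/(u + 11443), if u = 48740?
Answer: -4777/6687 ≈ -0.71437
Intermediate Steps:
(-17437 - 25556)/(u + 11443) = (-17437 - 25556)/(48740 + 11443) = -42993/60183 = -42993*1/60183 = -4777/6687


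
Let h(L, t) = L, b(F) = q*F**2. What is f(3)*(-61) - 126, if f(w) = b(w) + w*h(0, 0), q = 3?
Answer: -1773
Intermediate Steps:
b(F) = 3*F**2
f(w) = 3*w**2 (f(w) = 3*w**2 + w*0 = 3*w**2 + 0 = 3*w**2)
f(3)*(-61) - 126 = (3*3**2)*(-61) - 126 = (3*9)*(-61) - 126 = 27*(-61) - 126 = -1647 - 126 = -1773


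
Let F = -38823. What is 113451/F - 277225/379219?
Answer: -17928493648/4907473079 ≈ -3.6533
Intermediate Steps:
113451/F - 277225/379219 = 113451/(-38823) - 277225/379219 = 113451*(-1/38823) - 277225*1/379219 = -37817/12941 - 277225/379219 = -17928493648/4907473079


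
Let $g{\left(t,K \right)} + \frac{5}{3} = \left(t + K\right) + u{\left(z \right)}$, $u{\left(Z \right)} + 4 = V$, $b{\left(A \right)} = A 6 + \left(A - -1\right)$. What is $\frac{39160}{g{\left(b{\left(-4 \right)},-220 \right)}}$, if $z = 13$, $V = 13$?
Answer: $- \frac{117480}{719} \approx -163.39$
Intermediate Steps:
$b{\left(A \right)} = 1 + 7 A$ ($b{\left(A \right)} = 6 A + \left(A + 1\right) = 6 A + \left(1 + A\right) = 1 + 7 A$)
$u{\left(Z \right)} = 9$ ($u{\left(Z \right)} = -4 + 13 = 9$)
$g{\left(t,K \right)} = \frac{22}{3} + K + t$ ($g{\left(t,K \right)} = - \frac{5}{3} + \left(\left(t + K\right) + 9\right) = - \frac{5}{3} + \left(\left(K + t\right) + 9\right) = - \frac{5}{3} + \left(9 + K + t\right) = \frac{22}{3} + K + t$)
$\frac{39160}{g{\left(b{\left(-4 \right)},-220 \right)}} = \frac{39160}{\frac{22}{3} - 220 + \left(1 + 7 \left(-4\right)\right)} = \frac{39160}{\frac{22}{3} - 220 + \left(1 - 28\right)} = \frac{39160}{\frac{22}{3} - 220 - 27} = \frac{39160}{- \frac{719}{3}} = 39160 \left(- \frac{3}{719}\right) = - \frac{117480}{719}$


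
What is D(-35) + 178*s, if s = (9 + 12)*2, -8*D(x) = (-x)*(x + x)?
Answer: 31129/4 ≈ 7782.3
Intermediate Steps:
D(x) = x²/4 (D(x) = -(-x)*(x + x)/8 = -(-x)*2*x/8 = -(-1)*x²/4 = x²/4)
s = 42 (s = 21*2 = 42)
D(-35) + 178*s = (¼)*(-35)² + 178*42 = (¼)*1225 + 7476 = 1225/4 + 7476 = 31129/4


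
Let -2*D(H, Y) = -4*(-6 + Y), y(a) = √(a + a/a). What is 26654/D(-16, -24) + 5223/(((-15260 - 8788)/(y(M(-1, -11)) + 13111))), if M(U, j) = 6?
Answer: -43978709/13360 - 1741*√7/8016 ≈ -3292.4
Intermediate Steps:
y(a) = √(1 + a) (y(a) = √(a + 1) = √(1 + a))
D(H, Y) = -12 + 2*Y (D(H, Y) = -(-2)*(-6 + Y) = -(24 - 4*Y)/2 = -12 + 2*Y)
26654/D(-16, -24) + 5223/(((-15260 - 8788)/(y(M(-1, -11)) + 13111))) = 26654/(-12 + 2*(-24)) + 5223/(((-15260 - 8788)/(√(1 + 6) + 13111))) = 26654/(-12 - 48) + 5223/((-24048/(√7 + 13111))) = 26654/(-60) + 5223/((-24048/(13111 + √7))) = 26654*(-1/60) + 5223*(-13111/24048 - √7/24048) = -13327/30 + (-22826251/8016 - 1741*√7/8016) = -43978709/13360 - 1741*√7/8016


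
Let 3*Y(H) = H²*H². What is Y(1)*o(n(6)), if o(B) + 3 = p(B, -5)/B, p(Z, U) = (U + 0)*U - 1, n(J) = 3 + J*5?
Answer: -25/33 ≈ -0.75758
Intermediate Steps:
n(J) = 3 + 5*J
p(Z, U) = -1 + U² (p(Z, U) = U*U - 1 = U² - 1 = -1 + U²)
o(B) = -3 + 24/B (o(B) = -3 + (-1 + (-5)²)/B = -3 + (-1 + 25)/B = -3 + 24/B)
Y(H) = H⁴/3 (Y(H) = (H²*H²)/3 = H⁴/3)
Y(1)*o(n(6)) = ((⅓)*1⁴)*(-3 + 24/(3 + 5*6)) = ((⅓)*1)*(-3 + 24/(3 + 30)) = (-3 + 24/33)/3 = (-3 + 24*(1/33))/3 = (-3 + 8/11)/3 = (⅓)*(-25/11) = -25/33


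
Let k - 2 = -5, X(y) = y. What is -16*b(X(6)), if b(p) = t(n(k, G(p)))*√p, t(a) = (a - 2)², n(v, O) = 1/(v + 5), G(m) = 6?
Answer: -36*√6 ≈ -88.182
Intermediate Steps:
k = -3 (k = 2 - 5 = -3)
n(v, O) = 1/(5 + v)
t(a) = (-2 + a)²
b(p) = 9*√p/4 (b(p) = (-2 + 1/(5 - 3))²*√p = (-2 + 1/2)²*√p = (-2 + ½)²*√p = (-3/2)²*√p = 9*√p/4)
-16*b(X(6)) = -36*√6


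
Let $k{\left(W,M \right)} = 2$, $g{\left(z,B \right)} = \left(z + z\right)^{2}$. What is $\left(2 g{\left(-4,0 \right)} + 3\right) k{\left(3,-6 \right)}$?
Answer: $262$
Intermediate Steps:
$g{\left(z,B \right)} = 4 z^{2}$ ($g{\left(z,B \right)} = \left(2 z\right)^{2} = 4 z^{2}$)
$\left(2 g{\left(-4,0 \right)} + 3\right) k{\left(3,-6 \right)} = \left(2 \cdot 4 \left(-4\right)^{2} + 3\right) 2 = \left(2 \cdot 4 \cdot 16 + 3\right) 2 = \left(2 \cdot 64 + 3\right) 2 = \left(128 + 3\right) 2 = 131 \cdot 2 = 262$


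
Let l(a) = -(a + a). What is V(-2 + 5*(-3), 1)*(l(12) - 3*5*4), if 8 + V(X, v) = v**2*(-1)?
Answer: 756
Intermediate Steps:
l(a) = -2*a
V(X, v) = -8 - v**2 (V(X, v) = -8 + v**2*(-1) = -8 - v**2)
V(-2 + 5*(-3), 1)*(l(12) - 3*5*4) = (-8 - 1*1**2)*(-2*12 - 3*5*4) = (-8 - 1*1)*(-24 - 15*4) = (-8 - 1)*(-24 - 60) = -9*(-84) = 756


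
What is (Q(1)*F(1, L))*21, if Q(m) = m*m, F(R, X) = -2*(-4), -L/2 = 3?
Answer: 168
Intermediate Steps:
L = -6 (L = -2*3 = -6)
F(R, X) = 8
Q(m) = m²
(Q(1)*F(1, L))*21 = (1²*8)*21 = (1*8)*21 = 8*21 = 168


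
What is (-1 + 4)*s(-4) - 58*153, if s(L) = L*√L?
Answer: -8874 - 24*I ≈ -8874.0 - 24.0*I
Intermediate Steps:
s(L) = L^(3/2)
(-1 + 4)*s(-4) - 58*153 = (-1 + 4)*(-4)^(3/2) - 58*153 = 3*(-8*I) - 8874 = -24*I - 8874 = -8874 - 24*I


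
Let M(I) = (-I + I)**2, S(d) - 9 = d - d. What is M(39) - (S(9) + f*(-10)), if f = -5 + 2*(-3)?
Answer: -119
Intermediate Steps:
S(d) = 9 (S(d) = 9 + (d - d) = 9 + 0 = 9)
M(I) = 0 (M(I) = 0**2 = 0)
f = -11 (f = -5 - 6 = -11)
M(39) - (S(9) + f*(-10)) = 0 - (9 - 11*(-10)) = 0 - (9 + 110) = 0 - 1*119 = 0 - 119 = -119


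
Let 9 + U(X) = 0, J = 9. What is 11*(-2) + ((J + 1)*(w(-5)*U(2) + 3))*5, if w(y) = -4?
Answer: 1928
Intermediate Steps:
U(X) = -9 (U(X) = -9 + 0 = -9)
11*(-2) + ((J + 1)*(w(-5)*U(2) + 3))*5 = 11*(-2) + ((9 + 1)*(-4*(-9) + 3))*5 = -22 + (10*(36 + 3))*5 = -22 + (10*39)*5 = -22 + 390*5 = -22 + 1950 = 1928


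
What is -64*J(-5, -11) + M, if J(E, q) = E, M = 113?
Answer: 433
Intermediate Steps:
-64*J(-5, -11) + M = -64*(-5) + 113 = 320 + 113 = 433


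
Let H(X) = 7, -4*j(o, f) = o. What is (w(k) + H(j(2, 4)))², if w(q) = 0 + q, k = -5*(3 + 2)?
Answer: 324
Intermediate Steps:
j(o, f) = -o/4
k = -25 (k = -5*5 = -25)
w(q) = q
(w(k) + H(j(2, 4)))² = (-25 + 7)² = (-18)² = 324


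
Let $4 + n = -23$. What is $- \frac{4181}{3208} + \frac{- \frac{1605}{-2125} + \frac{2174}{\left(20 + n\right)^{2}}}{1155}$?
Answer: $- \frac{97550580143}{77161623000} \approx -1.2642$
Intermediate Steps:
$n = -27$ ($n = -4 - 23 = -27$)
$- \frac{4181}{3208} + \frac{- \frac{1605}{-2125} + \frac{2174}{\left(20 + n\right)^{2}}}{1155} = - \frac{4181}{3208} + \frac{- \frac{1605}{-2125} + \frac{2174}{\left(20 - 27\right)^{2}}}{1155} = \left(-4181\right) \frac{1}{3208} + \left(\left(-1605\right) \left(- \frac{1}{2125}\right) + \frac{2174}{\left(-7\right)^{2}}\right) \frac{1}{1155} = - \frac{4181}{3208} + \left(\frac{321}{425} + \frac{2174}{49}\right) \frac{1}{1155} = - \frac{4181}{3208} + \frac{939679}{20825} \cdot \frac{1}{1155} = - \frac{4181}{3208} + \frac{939679}{24052875} = - \frac{97550580143}{77161623000}$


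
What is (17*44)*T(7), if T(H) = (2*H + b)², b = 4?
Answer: 242352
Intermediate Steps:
T(H) = (4 + 2*H)² (T(H) = (2*H + 4)² = (4 + 2*H)²)
(17*44)*T(7) = (17*44)*(4*(2 + 7)²) = 748*(4*9²) = 748*(4*81) = 748*324 = 242352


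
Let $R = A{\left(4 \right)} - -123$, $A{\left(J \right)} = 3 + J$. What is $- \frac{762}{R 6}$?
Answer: $- \frac{127}{130} \approx -0.97692$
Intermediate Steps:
$R = 130$ ($R = \left(3 + 4\right) - -123 = 7 + 123 = 130$)
$- \frac{762}{R 6} = - \frac{762}{130 \cdot 6} = - \frac{762}{780} = \left(-762\right) \frac{1}{780} = - \frac{127}{130}$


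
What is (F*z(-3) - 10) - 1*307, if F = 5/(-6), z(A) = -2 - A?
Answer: -1907/6 ≈ -317.83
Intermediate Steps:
F = -⅚ (F = 5*(-⅙) = -⅚ ≈ -0.83333)
(F*z(-3) - 10) - 1*307 = (-5*(-2 - 1*(-3))/6 - 10) - 1*307 = (-5*(-2 + 3)/6 - 10) - 307 = (-⅚*1 - 10) - 307 = (-⅚ - 10) - 307 = -65/6 - 307 = -1907/6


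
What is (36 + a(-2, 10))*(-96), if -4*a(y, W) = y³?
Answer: -3648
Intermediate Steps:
a(y, W) = -y³/4
(36 + a(-2, 10))*(-96) = (36 - ¼*(-2)³)*(-96) = (36 - ¼*(-8))*(-96) = (36 + 2)*(-96) = 38*(-96) = -3648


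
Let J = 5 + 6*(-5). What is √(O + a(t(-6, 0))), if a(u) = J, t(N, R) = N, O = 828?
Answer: √803 ≈ 28.337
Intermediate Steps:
J = -25 (J = 5 - 30 = -25)
a(u) = -25
√(O + a(t(-6, 0))) = √(828 - 25) = √803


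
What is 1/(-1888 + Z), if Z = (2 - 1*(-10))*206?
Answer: 1/584 ≈ 0.0017123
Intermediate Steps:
Z = 2472 (Z = (2 + 10)*206 = 12*206 = 2472)
1/(-1888 + Z) = 1/(-1888 + 2472) = 1/584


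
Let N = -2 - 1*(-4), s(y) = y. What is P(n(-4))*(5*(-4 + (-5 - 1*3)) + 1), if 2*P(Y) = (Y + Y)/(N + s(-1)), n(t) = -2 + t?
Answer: 354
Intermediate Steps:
N = 2 (N = -2 + 4 = 2)
P(Y) = Y (P(Y) = ((Y + Y)/(2 - 1))/2 = ((2*Y)/1)/2 = ((2*Y)*1)/2 = (2*Y)/2 = Y)
P(n(-4))*(5*(-4 + (-5 - 1*3)) + 1) = (-2 - 4)*(5*(-4 + (-5 - 1*3)) + 1) = -6*(5*(-4 + (-5 - 3)) + 1) = -6*(5*(-4 - 8) + 1) = -6*(5*(-12) + 1) = -6*(-60 + 1) = -6*(-59) = 354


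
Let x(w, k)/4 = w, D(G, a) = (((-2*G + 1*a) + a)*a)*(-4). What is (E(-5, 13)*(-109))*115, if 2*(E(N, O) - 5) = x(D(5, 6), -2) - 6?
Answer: 1178290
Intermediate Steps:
D(G, a) = -4*a*(-2*G + 2*a) (D(G, a) = (((-2*G + a) + a)*a)*(-4) = (((a - 2*G) + a)*a)*(-4) = ((-2*G + 2*a)*a)*(-4) = (a*(-2*G + 2*a))*(-4) = -4*a*(-2*G + 2*a))
x(w, k) = 4*w
E(N, O) = -94 (E(N, O) = 5 + (4*(8*6*(5 - 1*6)) - 6)/2 = 5 + (4*(8*6*(5 - 6)) - 6)/2 = 5 + (4*(8*6*(-1)) - 6)/2 = 5 + (4*(-48) - 6)/2 = 5 + (-192 - 6)/2 = 5 + (1/2)*(-198) = 5 - 99 = -94)
(E(-5, 13)*(-109))*115 = -94*(-109)*115 = 10246*115 = 1178290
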